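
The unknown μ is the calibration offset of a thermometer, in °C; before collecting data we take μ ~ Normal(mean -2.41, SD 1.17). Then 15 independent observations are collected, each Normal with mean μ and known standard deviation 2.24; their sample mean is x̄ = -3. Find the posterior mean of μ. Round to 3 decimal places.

Posterior mean ≈ -2.884

With known σ, the Normal prior is conjugate. Weight on the data is w = (n/σ²)/(n/σ² + 1/τ₀²) = 2.98948/(2.98948+0.730514) = 0.80362.
Posterior mean = w·x̄ + (1−w)·μ₀ = 0.80362·-3 + 0.19638·-2.41 = -2.884.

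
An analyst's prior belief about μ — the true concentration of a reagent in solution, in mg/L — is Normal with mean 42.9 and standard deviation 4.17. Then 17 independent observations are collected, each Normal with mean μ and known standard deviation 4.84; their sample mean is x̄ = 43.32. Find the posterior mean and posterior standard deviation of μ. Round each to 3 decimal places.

Posterior mean ≈ 43.289; posterior SD ≈ 1.130

Prior precision 1/τ₀² = 1/4.17² = 0.0575080; data precision n/σ² = 17/4.84² = 0.725702.
Posterior precision = 0.0575080 + 0.725702 = 0.783210, giving posterior SD = 1/√0.783210 = 1.130.
Posterior mean = (0.0575080·42.9 + 0.725702·43.32) / 0.783210 = 43.289.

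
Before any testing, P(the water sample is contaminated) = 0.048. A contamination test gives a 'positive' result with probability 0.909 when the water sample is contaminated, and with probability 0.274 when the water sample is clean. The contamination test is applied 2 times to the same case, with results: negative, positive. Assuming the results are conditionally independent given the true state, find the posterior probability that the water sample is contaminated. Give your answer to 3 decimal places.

Posterior P(H) ≈ 0.021

Let H be the event that the water sample is contaminated; start with P(H) = 0.048. P('positive'|H) = 0.909, P('positive'|¬H) = 0.274.
Update on result 1 ('negative'): P(H) ← 0.091·0.0480 / (0.091·0.0480 + 0.726·0.9520) = 0.0043680/0.69552 = 0.0063.
Update on result 2 ('positive'): P(H) ← 0.909·0.0063 / (0.909·0.0063 + 0.274·0.9937) = 0.0057087/0.27799 = 0.0205.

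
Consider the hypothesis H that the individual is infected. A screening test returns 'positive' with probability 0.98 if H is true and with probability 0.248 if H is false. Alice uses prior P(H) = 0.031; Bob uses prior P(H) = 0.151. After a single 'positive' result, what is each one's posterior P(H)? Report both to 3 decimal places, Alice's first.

Alice: 0.112; Bob: 0.413

The likelihood ratio for a 'positive' result is 0.98/0.248 = 3.9516.
Alice: prior odds 0.031/0.969 = 0.031992; posterior odds 0.12642; posterior probability 0.112.
Bob: prior odds 0.151/0.849 = 0.17786; posterior odds 0.70282; posterior probability 0.413.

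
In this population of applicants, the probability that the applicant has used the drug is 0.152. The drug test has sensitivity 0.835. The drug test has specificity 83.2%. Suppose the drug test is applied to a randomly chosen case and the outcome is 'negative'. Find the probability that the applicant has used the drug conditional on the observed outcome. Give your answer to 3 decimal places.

Write H for 'the applicant has used the drug'. Prior odds H:¬H = 0.152/0.848 = 0.17925. For the 'negative' outcome, the likelihood ratio is 0.165/0.832 = 0.19832.
Posterior odds = 0.17925 × 0.19832 = 0.035547, so P(H|E) = 0.035547/(1+0.035547) = 0.034.

P(H | E) ≈ 0.034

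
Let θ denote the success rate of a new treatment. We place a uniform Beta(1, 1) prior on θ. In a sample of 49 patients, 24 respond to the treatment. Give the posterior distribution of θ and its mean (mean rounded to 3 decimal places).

Posterior: Beta(25, 26); mean ≈ 0.490

The binomial likelihood is conjugate to the Beta prior: with 24 successes and 25 failures, the posterior is Beta(1+24, 1+25) = Beta(25, 26).
Posterior mean = α/(α+β) = 25/51 = 0.490.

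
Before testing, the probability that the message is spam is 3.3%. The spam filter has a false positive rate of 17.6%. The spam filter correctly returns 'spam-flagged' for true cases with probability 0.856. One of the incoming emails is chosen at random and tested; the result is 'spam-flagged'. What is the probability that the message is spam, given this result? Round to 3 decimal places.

P(H | E) ≈ 0.142

Write H for 'the message is spam'. Prior odds H:¬H = 0.033/0.967 = 0.034126. For the 'spam-flagged' outcome, the likelihood ratio is 0.856/0.176 = 4.8636.
Posterior odds = 0.034126 × 4.8636 = 0.16598, so P(H|E) = 0.16598/(1+0.16598) = 0.142.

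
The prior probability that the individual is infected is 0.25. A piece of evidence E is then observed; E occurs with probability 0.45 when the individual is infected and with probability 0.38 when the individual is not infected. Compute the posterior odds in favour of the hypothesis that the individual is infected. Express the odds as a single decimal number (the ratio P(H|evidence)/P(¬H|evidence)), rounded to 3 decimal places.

Prior odds = 0.25/(1−0.25) = 0.33333.
Likelihood ratio for E = 0.45/0.38 = 1.1842.
Posterior odds = prior odds × LR = 0.39474.

Posterior odds ≈ 0.395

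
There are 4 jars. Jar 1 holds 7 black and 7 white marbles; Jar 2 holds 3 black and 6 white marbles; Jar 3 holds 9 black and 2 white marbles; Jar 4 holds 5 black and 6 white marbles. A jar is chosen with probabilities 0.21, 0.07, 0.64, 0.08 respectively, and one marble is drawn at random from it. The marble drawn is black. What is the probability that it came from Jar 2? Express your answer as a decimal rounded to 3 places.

Posterior probability ≈ 0.034

P(black|Jar 1) = 0.5; P(black|Jar 2) = 0.3333; P(black|Jar 3) = 0.8182; P(black|Jar 4) = 0.4545.
Prior × likelihood for each source: 0.21·0.5=0.1050, 0.07·0.3333=0.02333, 0.64·0.8182=0.5236, 0.08·0.4545=0.03636. Summing gives P(black) = 0.68833.
P(Jar 2 | black) = 0.02333 / 0.68833 = 0.034.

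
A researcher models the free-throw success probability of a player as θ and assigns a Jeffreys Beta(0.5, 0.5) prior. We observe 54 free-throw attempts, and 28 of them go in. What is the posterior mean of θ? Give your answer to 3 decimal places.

Posterior mean ≈ 0.518

Observing 28 successes and 26 failures updates Beta(0.5, 0.5) by adding the success and failure counts to the two shape parameters: α = 0.5+28 = 28.5, β = 0.5+26 = 26.5.
E[θ | data] = 28.5/(28.5+26.5) = 0.518.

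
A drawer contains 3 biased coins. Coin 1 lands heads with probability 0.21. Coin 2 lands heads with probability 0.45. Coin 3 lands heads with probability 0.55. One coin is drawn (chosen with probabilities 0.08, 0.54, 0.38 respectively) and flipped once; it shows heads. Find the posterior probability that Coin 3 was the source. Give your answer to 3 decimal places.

Posterior probability ≈ 0.446

Tabulate prior·likelihood by source: [1] prior 0.08, lik 0.21, product 0.01680; [2] prior 0.54, lik 0.45, product 0.2430; [3] prior 0.38, lik 0.55, product 0.2090.
Normalizing constant = 0.46880; the posterior for Coin 3 is its product over the sum, 0.2090/0.46880 = 0.446.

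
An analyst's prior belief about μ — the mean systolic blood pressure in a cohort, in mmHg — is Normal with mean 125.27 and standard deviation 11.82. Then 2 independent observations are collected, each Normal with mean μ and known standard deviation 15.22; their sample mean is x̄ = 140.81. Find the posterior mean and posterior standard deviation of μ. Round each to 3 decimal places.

Posterior mean ≈ 133.766; posterior SD ≈ 7.958

With known σ, the Normal prior is conjugate. Weight on the data is w = (n/σ²)/(n/σ² + 1/τ₀²) = 0.00863377/(0.00863377+0.00715756) = 0.54674.
Posterior mean = w·x̄ + (1−w)·μ₀ = 0.54674·140.81 + 0.45326·125.27 = 133.766. Posterior variance = 1/(0.00863377+0.00715756) = 63.3259, so SD = 7.958.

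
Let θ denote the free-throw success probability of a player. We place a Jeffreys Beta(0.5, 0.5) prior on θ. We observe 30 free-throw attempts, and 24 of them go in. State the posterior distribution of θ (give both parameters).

The binomial likelihood is conjugate to the Beta prior: with 24 successes and 6 failures, the posterior is Beta(0.5+24, 0.5+6) = Beta(24.5, 6.5).

Posterior: Beta(24.5, 6.5)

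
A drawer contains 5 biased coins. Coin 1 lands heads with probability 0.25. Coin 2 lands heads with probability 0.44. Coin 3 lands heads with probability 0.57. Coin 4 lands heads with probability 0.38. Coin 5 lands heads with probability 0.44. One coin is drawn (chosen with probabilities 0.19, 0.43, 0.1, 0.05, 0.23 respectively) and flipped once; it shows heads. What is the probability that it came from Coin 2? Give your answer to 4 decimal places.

Posterior probability ≈ 0.4571

P(heads|C1) = 0.25; P(heads|C2) = 0.44; P(heads|C3) = 0.57; P(heads|C4) = 0.38; P(heads|C5) = 0.44.
Prior × likelihood for each source: 0.19·0.25=0.04750, 0.43·0.44=0.1892, 0.1·0.57=0.05700, 0.05·0.38=0.01900, 0.23·0.44=0.1012. Summing gives P(heads) = 0.41390.
P(Coin 2 | heads) = 0.1892 / 0.41390 = 0.4571.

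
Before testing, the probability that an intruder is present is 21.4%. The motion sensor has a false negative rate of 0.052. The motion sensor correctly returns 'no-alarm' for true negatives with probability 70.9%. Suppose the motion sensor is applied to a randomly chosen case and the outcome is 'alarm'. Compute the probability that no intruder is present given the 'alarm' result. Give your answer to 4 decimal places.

Write H for 'an intruder is present'. Prior odds H:¬H = 0.214/0.786 = 0.27226. For the 'alarm' outcome, the likelihood ratio is 0.948/0.291 = 3.2577.
Posterior odds = 0.27226 × 3.2577 = 0.88697, so P(H|E) = 0.88697/(1+0.88697) = 0.4700. Then P(¬H|E) = 1 − 0.4700 = 0.5300.

P(¬H | E) ≈ 0.5300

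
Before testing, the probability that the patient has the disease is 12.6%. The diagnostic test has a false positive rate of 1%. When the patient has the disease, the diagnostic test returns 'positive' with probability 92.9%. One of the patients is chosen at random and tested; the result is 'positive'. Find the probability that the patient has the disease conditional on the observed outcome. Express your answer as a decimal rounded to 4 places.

Write H for 'the patient has the disease'. Prior odds H:¬H = 0.126/0.874 = 0.14416. For the 'positive' outcome, the likelihood ratio is 0.929/0.01 = 92.900.
Posterior odds = 0.14416 × 92.900 = 13.393, so P(H|E) = 13.393/(1+13.393) = 0.9305.

P(H | E) ≈ 0.9305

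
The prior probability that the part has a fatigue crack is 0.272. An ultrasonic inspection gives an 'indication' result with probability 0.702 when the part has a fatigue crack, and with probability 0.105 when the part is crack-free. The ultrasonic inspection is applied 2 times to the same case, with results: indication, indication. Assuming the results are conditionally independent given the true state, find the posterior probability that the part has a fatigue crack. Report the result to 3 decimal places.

With H the event that the part has a fatigue crack, the joint likelihood of the observed sequence is P(data|H) = 0.702·0.702 = 0.49280 and P(data|¬H) = 0.105·0.105 = 0.011025.
Bayes: P(H|data) = 0.272·0.49280 / (0.272·0.49280 + 0.728·0.011025) = 0.13404/0.14207 = 0.9435.

Posterior P(H) ≈ 0.944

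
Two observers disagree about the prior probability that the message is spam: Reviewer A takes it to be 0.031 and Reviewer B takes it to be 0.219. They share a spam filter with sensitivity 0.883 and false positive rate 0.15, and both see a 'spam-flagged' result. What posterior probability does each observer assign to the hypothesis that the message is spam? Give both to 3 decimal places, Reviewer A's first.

Reviewer A: 0.158; Reviewer B: 0.623

P('+'|H) = 0.883, P('+'|¬H) = 0.15.
Reviewer A: numerator 0.883·0.031 = 0.027373; evidence = 0.027373+0.15·0.969 = 0.17272; posterior = 0.158.
Reviewer B: numerator 0.883·0.219 = 0.19338; evidence = 0.19338+0.15·0.781 = 0.31053; posterior = 0.623.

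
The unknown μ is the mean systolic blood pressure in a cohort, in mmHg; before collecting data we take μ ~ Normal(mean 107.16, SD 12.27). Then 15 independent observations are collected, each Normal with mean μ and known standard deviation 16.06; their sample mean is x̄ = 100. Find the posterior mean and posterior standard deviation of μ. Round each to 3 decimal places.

Posterior mean ≈ 100.734; posterior SD ≈ 3.928

With known σ, the Normal prior is conjugate. Weight on the data is w = (n/σ²)/(n/σ² + 1/τ₀²) = 0.0581568/(0.0581568+0.00664218) = 0.89750.
Posterior mean = w·x̄ + (1−w)·μ₀ = 0.89750·100 + 0.10250·107.16 = 100.734. Posterior variance = 1/(0.0581568+0.00664218) = 15.4324, so SD = 3.928.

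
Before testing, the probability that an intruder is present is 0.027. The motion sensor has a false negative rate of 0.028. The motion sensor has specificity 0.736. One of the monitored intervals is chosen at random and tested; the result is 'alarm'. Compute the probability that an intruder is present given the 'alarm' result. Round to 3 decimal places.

Let H be the event that an intruder is present. P(H) = 0.027, so P(¬H) = 0.973. With E the 'alarm' result, P(E|H) = 0.972 and P(E|¬H) = 0.264.
P(E) = 0.972·0.027 + 0.264·0.973 = 0.026244 + 0.25687 = 0.28312.
By Bayes' theorem, P(H|E) = 0.026244 / 0.28312 = 0.093.

P(H | E) ≈ 0.093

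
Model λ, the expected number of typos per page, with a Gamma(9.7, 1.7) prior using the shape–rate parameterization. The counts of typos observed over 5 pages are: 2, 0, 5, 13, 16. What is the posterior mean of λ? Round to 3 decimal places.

Total count ∑xᵢ = 36 over n = 5 pages.
Gamma is conjugate to the Poisson likelihood: posterior is Gamma(shape = 9.7+36 = 45.7, rate = 1.7+5 = 6.7).
Posterior mean = shape/rate = 45.7/6.7 = 6.821.

Posterior mean ≈ 6.821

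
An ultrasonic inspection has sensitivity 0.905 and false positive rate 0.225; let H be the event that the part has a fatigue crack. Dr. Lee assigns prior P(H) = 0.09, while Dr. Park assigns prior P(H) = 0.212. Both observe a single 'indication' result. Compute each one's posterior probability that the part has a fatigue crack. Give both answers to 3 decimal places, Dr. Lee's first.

P('+'|H) = 0.905, P('+'|¬H) = 0.225.
Dr. Lee: numerator 0.905·0.09 = 0.081450; evidence = 0.081450+0.225·0.91 = 0.28620; posterior = 0.285.
Dr. Park: numerator 0.905·0.212 = 0.19186; evidence = 0.19186+0.225·0.788 = 0.36916; posterior = 0.520.

Dr. Lee: 0.285; Dr. Park: 0.520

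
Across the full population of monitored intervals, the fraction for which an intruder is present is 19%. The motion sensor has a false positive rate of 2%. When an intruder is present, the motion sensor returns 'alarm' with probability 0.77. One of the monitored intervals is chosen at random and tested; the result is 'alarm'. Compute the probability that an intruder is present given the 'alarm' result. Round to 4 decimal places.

P(H | E) ≈ 0.9003

Write H for 'an intruder is present'. Prior odds H:¬H = 0.19/0.81 = 0.23457. For the 'alarm' outcome, the likelihood ratio is 0.77/0.02 = 38.500.
Posterior odds = 0.23457 × 38.500 = 9.0309, so P(H|E) = 9.0309/(1+9.0309) = 0.9003.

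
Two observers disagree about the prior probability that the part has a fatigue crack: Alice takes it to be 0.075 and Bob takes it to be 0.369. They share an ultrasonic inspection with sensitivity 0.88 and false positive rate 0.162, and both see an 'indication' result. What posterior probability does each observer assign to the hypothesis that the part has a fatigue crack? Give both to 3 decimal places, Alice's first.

The likelihood ratio for an 'indication' result is 0.88/0.162 = 5.4321.
Alice: prior odds 0.075/0.925 = 0.081081; posterior odds 0.44044; posterior probability 0.306.
Bob: prior odds 0.369/0.631 = 0.58479; posterior odds 3.1766; posterior probability 0.761.

Alice: 0.306; Bob: 0.761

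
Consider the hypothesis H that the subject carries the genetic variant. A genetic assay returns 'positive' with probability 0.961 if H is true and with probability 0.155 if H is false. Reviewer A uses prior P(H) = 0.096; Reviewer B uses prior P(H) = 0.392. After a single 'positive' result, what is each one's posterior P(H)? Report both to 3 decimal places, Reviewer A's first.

Reviewer A: 0.397; Reviewer B: 0.800

P('+'|H) = 0.961, P('+'|¬H) = 0.155.
Reviewer A: numerator 0.961·0.096 = 0.092256; evidence = 0.092256+0.155·0.904 = 0.23238; posterior = 0.397.
Reviewer B: numerator 0.961·0.392 = 0.37671; evidence = 0.37671+0.155·0.608 = 0.47095; posterior = 0.800.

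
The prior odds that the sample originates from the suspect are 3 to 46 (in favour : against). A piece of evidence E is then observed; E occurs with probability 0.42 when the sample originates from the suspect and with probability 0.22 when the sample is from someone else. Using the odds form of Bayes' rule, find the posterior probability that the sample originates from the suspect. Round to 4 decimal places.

Posterior probability ≈ 0.1107

Prior odds = 3/46 = 0.065217.
Likelihood ratio for E = 0.42/0.22 = 1.9091.
Posterior odds = prior odds × LR = 0.12451.
Posterior probability = odds/(1+odds) = 0.12451/1.1245 = 0.1107.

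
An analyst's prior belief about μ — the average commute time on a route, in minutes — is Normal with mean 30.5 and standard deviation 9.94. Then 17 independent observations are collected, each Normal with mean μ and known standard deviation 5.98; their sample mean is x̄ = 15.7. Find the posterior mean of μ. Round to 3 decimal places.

Posterior mean ≈ 16.009

With known σ, the Normal prior is conjugate. Weight on the data is w = (n/σ²)/(n/σ² + 1/τ₀²) = 0.475386/(0.475386+0.0101211) = 0.97915.
Posterior mean = w·x̄ + (1−w)·μ₀ = 0.97915·15.7 + 0.020846·30.5 = 16.009.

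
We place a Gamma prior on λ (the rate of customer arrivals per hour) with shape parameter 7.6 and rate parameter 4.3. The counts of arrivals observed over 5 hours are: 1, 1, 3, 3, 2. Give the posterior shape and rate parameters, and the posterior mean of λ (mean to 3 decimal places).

Total count ∑xᵢ = 10 over n = 5 hours.
Gamma is conjugate to the Poisson likelihood: posterior is Gamma(shape = 7.6+10 = 17.6, rate = 4.3+5 = 9.3).
Posterior mean = shape/rate = 17.6/9.3 = 1.892.

Posterior: Gamma(shape=17.6, rate=9.3); mean ≈ 1.892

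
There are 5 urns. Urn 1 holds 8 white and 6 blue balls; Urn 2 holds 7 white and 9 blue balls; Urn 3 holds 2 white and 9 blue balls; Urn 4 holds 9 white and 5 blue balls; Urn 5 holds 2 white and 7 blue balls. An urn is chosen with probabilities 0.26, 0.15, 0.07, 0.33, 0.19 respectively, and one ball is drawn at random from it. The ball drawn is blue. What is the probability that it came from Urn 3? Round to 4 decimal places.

Posterior probability ≈ 0.1104

Tabulate prior·likelihood by source: [1] prior 0.26, lik 0.4286, product 0.1114; [2] prior 0.15, lik 0.5625, product 0.08437; [3] prior 0.07, lik 0.8182, product 0.05727; [4] prior 0.33, lik 0.3571, product 0.1179; [5] prior 0.19, lik 0.7778, product 0.1478.
Normalizing constant = 0.51871; the posterior for Urn 3 is its product over the sum, 0.05727/0.51871 = 0.1104.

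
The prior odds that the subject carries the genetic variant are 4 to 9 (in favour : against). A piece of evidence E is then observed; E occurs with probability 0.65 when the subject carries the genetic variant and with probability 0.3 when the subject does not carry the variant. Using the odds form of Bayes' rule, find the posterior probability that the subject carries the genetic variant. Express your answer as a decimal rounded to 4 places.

Posterior probability ≈ 0.4906

Prior odds = 4/9 = 0.44444. In log-odds, ln(0.44444) = -0.81093.
Add log likelihood ratio: ln(2.1667) = 0.77319.
Posterior log-odds = -0.037740, so posterior odds = exp(-0.037740) = 0.96296. Converting, P(H|E) = 0.96296/1.9630 = 0.4906.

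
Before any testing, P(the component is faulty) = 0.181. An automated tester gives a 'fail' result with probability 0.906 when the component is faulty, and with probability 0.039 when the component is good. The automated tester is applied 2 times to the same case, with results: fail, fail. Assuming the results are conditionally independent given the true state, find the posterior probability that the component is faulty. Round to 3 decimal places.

With H the event that the component is faulty, the joint likelihood of the observed sequence is P(data|H) = 0.906·0.906 = 0.82084 and P(data|¬H) = 0.039·0.039 = 0.0015210.
Bayes: P(H|data) = 0.181·0.82084 / (0.181·0.82084 + 0.819·0.0015210) = 0.14857/0.14982 = 0.9917.

Posterior P(H) ≈ 0.992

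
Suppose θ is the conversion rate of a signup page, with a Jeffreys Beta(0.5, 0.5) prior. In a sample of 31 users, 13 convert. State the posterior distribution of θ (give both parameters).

Posterior: Beta(13.5, 18.5)

The binomial likelihood is conjugate to the Beta prior: with 13 successes and 18 failures, the posterior is Beta(0.5+13, 0.5+18) = Beta(13.5, 18.5).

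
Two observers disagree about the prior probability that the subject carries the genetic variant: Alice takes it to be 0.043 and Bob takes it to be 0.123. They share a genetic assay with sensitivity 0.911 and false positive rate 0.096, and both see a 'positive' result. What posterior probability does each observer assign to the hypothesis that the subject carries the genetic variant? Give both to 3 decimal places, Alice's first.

Alice: 0.299; Bob: 0.571

P('+'|H) = 0.911, P('+'|¬H) = 0.096.
Alice: numerator 0.911·0.043 = 0.039173; evidence = 0.039173+0.096·0.957 = 0.13104; posterior = 0.299.
Bob: numerator 0.911·0.123 = 0.11205; evidence = 0.11205+0.096·0.877 = 0.19625; posterior = 0.571.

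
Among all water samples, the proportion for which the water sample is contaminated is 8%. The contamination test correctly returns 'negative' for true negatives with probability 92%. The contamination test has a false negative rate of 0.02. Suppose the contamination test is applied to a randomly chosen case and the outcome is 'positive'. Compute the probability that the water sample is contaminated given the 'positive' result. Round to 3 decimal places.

Write H for 'the water sample is contaminated'. Prior odds H:¬H = 0.08/0.92 = 0.086957. For the 'positive' outcome, the likelihood ratio is 0.98/0.08 = 12.250.
Posterior odds = 0.086957 × 12.250 = 1.0652, so P(H|E) = 1.0652/(1+1.0652) = 0.516.

P(H | E) ≈ 0.516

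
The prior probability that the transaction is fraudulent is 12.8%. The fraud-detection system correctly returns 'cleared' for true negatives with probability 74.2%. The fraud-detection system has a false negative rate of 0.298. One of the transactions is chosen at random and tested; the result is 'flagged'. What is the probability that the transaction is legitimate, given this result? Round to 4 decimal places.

P(¬H | E) ≈ 0.7146

Let H be the event that the transaction is fraudulent. P(H) = 0.128, so P(¬H) = 0.872. With E the 'flagged' result, P(E|H) = 0.702 and P(E|¬H) = 0.258.
P(E) = 0.702·0.128 + 0.258·0.872 = 0.089856 + 0.22498 = 0.31483.
By Bayes' theorem, P(H|E) = 0.089856 / 0.31483 = 0.2854. Hence P(¬H|E) = 1 − 0.2854 = 0.7146.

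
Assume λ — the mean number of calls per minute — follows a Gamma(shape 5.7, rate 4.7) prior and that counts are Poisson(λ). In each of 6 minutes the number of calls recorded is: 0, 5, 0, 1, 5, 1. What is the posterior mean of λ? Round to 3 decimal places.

Total count ∑xᵢ = 12 over n = 6 minutes.
Gamma is conjugate to the Poisson likelihood: posterior is Gamma(shape = 5.7+12 = 17.7, rate = 4.7+6 = 10.7).
Posterior mean = shape/rate = 17.7/10.7 = 1.654.

Posterior mean ≈ 1.654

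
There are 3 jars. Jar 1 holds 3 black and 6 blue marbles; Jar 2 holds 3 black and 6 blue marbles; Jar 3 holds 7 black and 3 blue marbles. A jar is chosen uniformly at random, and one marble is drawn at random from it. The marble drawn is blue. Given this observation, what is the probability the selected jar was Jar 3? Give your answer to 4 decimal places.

Posterior probability ≈ 0.1837

Tabulate prior·likelihood by source: [1] prior 0.333333, lik 0.6667, product 0.2222; [2] prior 0.333333, lik 0.6667, product 0.2222; [3] prior 0.333333, lik 0.3, product 0.1000.
Normalizing constant = 0.54444; the posterior for Jar 3 is its product over the sum, 0.1000/0.54444 = 0.1837.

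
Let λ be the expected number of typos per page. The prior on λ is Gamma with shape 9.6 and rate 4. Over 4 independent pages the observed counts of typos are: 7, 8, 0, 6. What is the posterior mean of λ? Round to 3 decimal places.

Posterior mean ≈ 3.825

The Poisson likelihood adds the total count to the shape and the number of exposure periods to the rate. Here ∑xᵢ = 21 and n = 4, so shape 9.6→30.6 and rate 4→8.
Posterior mean = shape/rate = 30.6/8 = 3.825.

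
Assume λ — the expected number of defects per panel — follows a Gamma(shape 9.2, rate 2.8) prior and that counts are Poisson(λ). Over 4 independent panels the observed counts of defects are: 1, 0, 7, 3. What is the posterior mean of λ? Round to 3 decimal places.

Posterior mean ≈ 2.971

The Poisson likelihood adds the total count to the shape and the number of exposure periods to the rate. Here ∑xᵢ = 11 and n = 4, so shape 9.2→20.2 and rate 2.8→6.8.
Posterior mean = shape/rate = 20.2/6.8 = 2.971.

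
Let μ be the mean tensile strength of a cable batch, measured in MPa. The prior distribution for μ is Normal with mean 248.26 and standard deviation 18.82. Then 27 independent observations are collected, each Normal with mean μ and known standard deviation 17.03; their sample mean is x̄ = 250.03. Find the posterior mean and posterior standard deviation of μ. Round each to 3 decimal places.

Prior precision 1/τ₀² = 1/18.82² = 0.00282332; data precision n/σ² = 27/17.03² = 0.0930967.
Posterior precision = 0.00282332 + 0.0930967 = 0.0959201, giving posterior SD = 1/√0.0959201 = 3.229.
Posterior mean = (0.00282332·248.26 + 0.0930967·250.03) / 0.0959201 = 249.978.

Posterior mean ≈ 249.978; posterior SD ≈ 3.229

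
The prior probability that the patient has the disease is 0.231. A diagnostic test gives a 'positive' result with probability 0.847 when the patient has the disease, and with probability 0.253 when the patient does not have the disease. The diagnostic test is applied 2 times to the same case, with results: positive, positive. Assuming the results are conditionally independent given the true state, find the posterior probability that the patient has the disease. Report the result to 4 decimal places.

Posterior P(H) ≈ 0.7710

With H the event that the patient has the disease, the joint likelihood of the observed sequence is P(data|H) = 0.847·0.847 = 0.71741 and P(data|¬H) = 0.253·0.253 = 0.064009.
Bayes: P(H|data) = 0.231·0.71741 / (0.231·0.71741 + 0.769·0.064009) = 0.16572/0.21494 = 0.7710.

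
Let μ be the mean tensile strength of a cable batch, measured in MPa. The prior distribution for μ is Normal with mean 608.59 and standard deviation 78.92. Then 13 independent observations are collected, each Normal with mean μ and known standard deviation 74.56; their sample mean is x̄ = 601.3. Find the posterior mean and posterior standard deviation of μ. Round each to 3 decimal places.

Posterior mean ≈ 601.768; posterior SD ≈ 20.004

With known σ, the Normal prior is conjugate. Weight on the data is w = (n/σ²)/(n/σ² + 1/τ₀²) = 0.00233847/(0.00233847+0.00016056) = 0.93575.
Posterior mean = w·x̄ + (1−w)·μ₀ = 0.93575·601.3 + 0.064247·608.59 = 601.768. Posterior variance = 1/(0.00233847+0.00016056) = 400.156, so SD = 20.004.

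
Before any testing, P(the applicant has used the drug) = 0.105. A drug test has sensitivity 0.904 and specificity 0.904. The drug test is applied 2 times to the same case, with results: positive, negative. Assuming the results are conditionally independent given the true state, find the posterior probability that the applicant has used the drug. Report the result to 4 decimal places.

With H the event that the applicant has used the drug, the joint likelihood of the observed sequence is P(data|H) = 0.904·0.096 = 0.086784 and P(data|¬H) = 0.096·0.904 = 0.086784.
Bayes: P(H|data) = 0.105·0.086784 / (0.105·0.086784 + 0.895·0.086784) = 0.0091123/0.086784 = 0.1050.

Posterior P(H) ≈ 0.1050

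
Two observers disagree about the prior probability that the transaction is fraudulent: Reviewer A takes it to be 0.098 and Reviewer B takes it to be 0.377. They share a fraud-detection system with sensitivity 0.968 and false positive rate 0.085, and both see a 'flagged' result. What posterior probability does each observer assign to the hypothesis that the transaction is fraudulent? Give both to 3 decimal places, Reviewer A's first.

The likelihood ratio for a 'flagged' result is 0.968/0.085 = 11.388.
Reviewer A: prior odds 0.098/0.902 = 0.10865; posterior odds 1.2373; posterior probability 0.553.
Reviewer B: prior odds 0.377/0.623 = 0.60514; posterior odds 6.8914; posterior probability 0.873.

Reviewer A: 0.553; Reviewer B: 0.873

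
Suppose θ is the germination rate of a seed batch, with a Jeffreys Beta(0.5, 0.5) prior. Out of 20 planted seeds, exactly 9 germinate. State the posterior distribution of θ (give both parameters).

Posterior: Beta(9.5, 11.5)

The binomial likelihood is conjugate to the Beta prior: with 9 successes and 11 failures, the posterior is Beta(0.5+9, 0.5+11) = Beta(9.5, 11.5).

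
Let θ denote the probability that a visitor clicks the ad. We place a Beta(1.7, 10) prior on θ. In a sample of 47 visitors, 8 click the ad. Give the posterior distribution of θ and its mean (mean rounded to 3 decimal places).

Observing 8 successes and 39 failures updates Beta(1.7, 10) by adding the success and failure counts to the two shape parameters: α = 1.7+8 = 9.7, β = 10+39 = 49.
E[θ | data] = 9.7/(9.7+49) = 0.165.

Posterior: Beta(9.7, 49); mean ≈ 0.165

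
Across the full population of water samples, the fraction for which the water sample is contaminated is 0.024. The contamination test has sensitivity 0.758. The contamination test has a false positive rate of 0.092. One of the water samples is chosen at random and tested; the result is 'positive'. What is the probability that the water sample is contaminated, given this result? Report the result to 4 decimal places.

P(H | E) ≈ 0.1685

Write H for 'the water sample is contaminated'. Prior odds H:¬H = 0.024/0.976 = 0.024590. For the 'positive' outcome, the likelihood ratio is 0.758/0.092 = 8.2391.
Posterior odds = 0.024590 × 8.2391 = 0.20260, so P(H|E) = 0.20260/(1+0.20260) = 0.1685.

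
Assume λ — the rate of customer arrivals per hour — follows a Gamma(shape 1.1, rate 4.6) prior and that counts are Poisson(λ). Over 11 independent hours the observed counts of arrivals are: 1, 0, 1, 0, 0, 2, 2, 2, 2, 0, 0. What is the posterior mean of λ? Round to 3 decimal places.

Total count ∑xᵢ = 10 over n = 11 hours.
Gamma is conjugate to the Poisson likelihood: posterior is Gamma(shape = 1.1+10 = 11.1, rate = 4.6+11 = 15.6).
Posterior mean = shape/rate = 11.1/15.6 = 0.712.

Posterior mean ≈ 0.712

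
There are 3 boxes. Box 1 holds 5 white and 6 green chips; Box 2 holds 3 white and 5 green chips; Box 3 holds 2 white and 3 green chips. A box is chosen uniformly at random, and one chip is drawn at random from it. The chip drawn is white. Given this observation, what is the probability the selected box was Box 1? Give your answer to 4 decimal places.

P(white|Box 1) = 0.4545; P(white|Box 2) = 0.375; P(white|Box 3) = 0.4.
Prior × likelihood for each source: 0.333333·0.4545=0.1515, 0.333333·0.375=0.1250, 0.333333·0.4=0.1333. Summing gives P(white) = 0.40985.
P(Box 1 | white) = 0.1515 / 0.40985 = 0.3697.

Posterior probability ≈ 0.3697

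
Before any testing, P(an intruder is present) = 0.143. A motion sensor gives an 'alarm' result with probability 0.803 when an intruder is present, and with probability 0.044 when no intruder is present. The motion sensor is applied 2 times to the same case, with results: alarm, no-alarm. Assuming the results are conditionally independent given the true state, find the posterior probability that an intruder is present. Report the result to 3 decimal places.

Posterior P(H) ≈ 0.386

Let H be the event that an intruder is present; start with P(H) = 0.143. P('alarm'|H) = 0.803, P('alarm'|¬H) = 0.044.
Update on result 1 ('alarm'): P(H) ← 0.803·0.1430 / (0.803·0.1430 + 0.044·0.8570) = 0.11483/0.15254 = 0.7528.
Update on result 2 ('no-alarm'): P(H) ← 0.197·0.7528 / (0.197·0.7528 + 0.956·0.2472) = 0.14830/0.38463 = 0.3856.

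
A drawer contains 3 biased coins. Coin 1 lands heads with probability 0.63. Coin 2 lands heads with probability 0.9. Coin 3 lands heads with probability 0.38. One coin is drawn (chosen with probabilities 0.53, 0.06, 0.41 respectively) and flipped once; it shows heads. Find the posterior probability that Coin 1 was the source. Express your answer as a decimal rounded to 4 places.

Tabulate prior·likelihood by source: [1] prior 0.53, lik 0.63, product 0.3339; [2] prior 0.06, lik 0.9, product 0.05400; [3] prior 0.41, lik 0.38, product 0.1558.
Normalizing constant = 0.54370; the posterior for Coin 1 is its product over the sum, 0.3339/0.54370 = 0.6141.

Posterior probability ≈ 0.6141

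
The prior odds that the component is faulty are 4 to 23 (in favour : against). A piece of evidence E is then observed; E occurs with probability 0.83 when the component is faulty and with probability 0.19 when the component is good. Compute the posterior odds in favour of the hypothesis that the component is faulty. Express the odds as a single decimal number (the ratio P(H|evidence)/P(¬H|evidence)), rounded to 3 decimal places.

Prior odds = 4/23 = 0.17391.
Likelihood ratio for E = 0.83/0.19 = 4.3684.
Posterior odds = prior odds × LR = 0.75973.

Posterior odds ≈ 0.760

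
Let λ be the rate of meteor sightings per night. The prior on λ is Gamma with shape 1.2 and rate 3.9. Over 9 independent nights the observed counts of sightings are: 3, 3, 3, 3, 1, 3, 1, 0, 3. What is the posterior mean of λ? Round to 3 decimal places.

Posterior mean ≈ 1.643

The Poisson likelihood adds the total count to the shape and the number of exposure periods to the rate. Here ∑xᵢ = 20 and n = 9, so shape 1.2→21.2 and rate 3.9→12.9.
Posterior mean = shape/rate = 21.2/12.9 = 1.643.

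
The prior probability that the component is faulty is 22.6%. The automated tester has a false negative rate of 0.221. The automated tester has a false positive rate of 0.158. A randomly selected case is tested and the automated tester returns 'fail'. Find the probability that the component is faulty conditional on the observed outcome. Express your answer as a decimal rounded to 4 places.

Let H be the event that the component is faulty. P(H) = 0.226, so P(¬H) = 0.774. With E the 'fail' result, P(E|H) = 0.779 and P(E|¬H) = 0.158.
P(E) = 0.779·0.226 + 0.158·0.774 = 0.17605 + 0.12229 = 0.29835.
By Bayes' theorem, P(H|E) = 0.17605 / 0.29835 = 0.5901.

P(H | E) ≈ 0.5901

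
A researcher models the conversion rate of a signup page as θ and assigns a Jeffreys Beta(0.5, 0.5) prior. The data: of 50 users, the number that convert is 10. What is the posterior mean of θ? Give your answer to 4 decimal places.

The binomial likelihood is conjugate to the Beta prior: with 10 successes and 40 failures, the posterior is Beta(0.5+10, 0.5+40) = Beta(10.5, 40.5).
E[θ | data] = 10.5/(10.5+40.5) = 0.2059.

Posterior mean ≈ 0.2059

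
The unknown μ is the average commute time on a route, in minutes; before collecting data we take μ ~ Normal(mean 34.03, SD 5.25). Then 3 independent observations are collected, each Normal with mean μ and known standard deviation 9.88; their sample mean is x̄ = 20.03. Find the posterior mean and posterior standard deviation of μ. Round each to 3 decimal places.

Posterior mean ≈ 27.610; posterior SD ≈ 3.863

With known σ, the Normal prior is conjugate. Weight on the data is w = (n/σ²)/(n/σ² + 1/τ₀²) = 0.0307332/(0.0307332+0.0362812) = 0.45861.
Posterior mean = w·x̄ + (1−w)·μ₀ = 0.45861·20.03 + 0.54139·34.03 = 27.610. Posterior variance = 1/(0.0307332+0.0362812) = 14.9222, so SD = 3.863.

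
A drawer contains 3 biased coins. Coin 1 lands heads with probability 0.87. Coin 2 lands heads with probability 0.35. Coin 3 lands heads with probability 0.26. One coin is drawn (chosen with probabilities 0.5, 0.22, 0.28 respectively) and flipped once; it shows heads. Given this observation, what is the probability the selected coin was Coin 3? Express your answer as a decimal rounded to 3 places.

P(heads|C1) = 0.87; P(heads|C2) = 0.35; P(heads|C3) = 0.26.
Prior × likelihood for each source: 0.5·0.87=0.4350, 0.22·0.35=0.07700, 0.28·0.26=0.07280. Summing gives P(heads) = 0.58480.
P(Coin 3 | heads) = 0.07280 / 0.58480 = 0.124.

Posterior probability ≈ 0.124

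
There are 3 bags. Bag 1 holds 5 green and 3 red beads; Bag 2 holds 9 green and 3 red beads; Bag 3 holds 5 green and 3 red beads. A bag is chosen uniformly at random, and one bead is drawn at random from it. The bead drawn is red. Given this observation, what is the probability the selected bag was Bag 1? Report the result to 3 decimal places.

Tabulate prior·likelihood by source: [1] prior 0.333333, lik 0.375, product 0.1250; [2] prior 0.333333, lik 0.25, product 0.08333; [3] prior 0.333333, lik 0.375, product 0.1250.
Normalizing constant = 0.33333; the posterior for Bag 1 is its product over the sum, 0.1250/0.33333 = 0.375.

Posterior probability ≈ 0.375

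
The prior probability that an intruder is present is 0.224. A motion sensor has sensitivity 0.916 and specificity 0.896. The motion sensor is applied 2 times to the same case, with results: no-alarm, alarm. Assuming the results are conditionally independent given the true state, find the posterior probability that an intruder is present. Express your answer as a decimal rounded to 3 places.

Let H be the event that an intruder is present; start with P(H) = 0.224. P('alarm'|H) = 0.916, P('alarm'|¬H) = 0.104.
Update on result 1 ('no-alarm'): P(H) ← 0.084·0.2240 / (0.084·0.2240 + 0.896·0.7760) = 0.018816/0.71411 = 0.0263.
Update on result 2 ('alarm'): P(H) ← 0.916·0.0263 / (0.916·0.0263 + 0.104·0.9737) = 0.024136/0.12540 = 0.1925.

Posterior P(H) ≈ 0.192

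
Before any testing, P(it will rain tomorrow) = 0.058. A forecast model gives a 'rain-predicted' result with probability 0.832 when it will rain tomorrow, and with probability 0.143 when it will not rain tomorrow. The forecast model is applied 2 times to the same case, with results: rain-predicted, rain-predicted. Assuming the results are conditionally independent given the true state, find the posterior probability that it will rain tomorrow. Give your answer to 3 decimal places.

Posterior P(H) ≈ 0.676

With H the event that it will rain tomorrow, the joint likelihood of the observed sequence is P(data|H) = 0.832·0.832 = 0.69222 and P(data|¬H) = 0.143·0.143 = 0.020449.
Bayes: P(H|data) = 0.058·0.69222 / (0.058·0.69222 + 0.942·0.020449) = 0.040149/0.059412 = 0.6758.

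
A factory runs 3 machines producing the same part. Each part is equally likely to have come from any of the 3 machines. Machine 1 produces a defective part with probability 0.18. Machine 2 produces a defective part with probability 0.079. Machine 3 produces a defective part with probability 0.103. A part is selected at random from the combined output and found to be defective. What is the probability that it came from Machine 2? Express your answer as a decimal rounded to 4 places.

P(defective|M1) = 0.18; P(defective|M2) = 0.079; P(defective|M3) = 0.103.
Prior × likelihood for each source: 0.333333·0.18=0.06000, 0.333333·0.079=0.02633, 0.333333·0.103=0.03433. Summing gives P(defective) = 0.12067.
P(Machine 2 | defective) = 0.02633 / 0.12067 = 0.2182.

Posterior probability ≈ 0.2182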